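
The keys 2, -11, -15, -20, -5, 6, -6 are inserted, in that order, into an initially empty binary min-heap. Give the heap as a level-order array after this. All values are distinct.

[-20, -15, -11, 2, -5, 6, -6]

Insert 2:
  append 2 at index 0 → [2] (no swap needed)
Insert -11:
  append -11 at index 1 → [2, -11]
  -11 < parent 2 at index 0, swap → [-11, 2]
Insert -15:
  append -15 at index 2 → [-11, 2, -15]
  -15 < parent -11 at index 0, swap → [-15, 2, -11]
Insert -20:
  append -20 at index 3 → [-15, 2, -11, -20]
  -20 < parent 2 at index 1, swap → [-15, -20, -11, 2]
  -20 < parent -15 at index 0, swap → [-20, -15, -11, 2]
Insert -5:
  append -5 at index 4 → [-20, -15, -11, 2, -5] (no swap needed)
Insert 6:
  append 6 at index 5 → [-20, -15, -11, 2, -5, 6] (no swap needed)
Insert -6:
  append -6 at index 6 → [-20, -15, -11, 2, -5, 6, -6] (no swap needed)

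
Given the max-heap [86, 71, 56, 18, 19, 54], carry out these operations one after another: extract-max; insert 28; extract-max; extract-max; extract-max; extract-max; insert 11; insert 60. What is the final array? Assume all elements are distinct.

extract-max → returns 86:
  remove root 86; move last element 54 to root → [54, 71, 56, 18, 19]
  54 vs larger child 71 at index 1, swap → [71, 54, 56, 18, 19]
insert 28:
  append 28 at index 5 → [71, 54, 56, 18, 19, 28] (no swap needed)
extract-max → returns 71:
  remove root 71; move last element 28 to root → [28, 54, 56, 18, 19]
  28 vs larger child 56 at index 2, swap → [56, 54, 28, 18, 19]
extract-max → returns 56:
  remove root 56; move last element 19 to root → [19, 54, 28, 18]
  19 vs larger child 54 at index 1, swap → [54, 19, 28, 18]
extract-max → returns 54:
  remove root 54; move last element 18 to root → [18, 19, 28]
  18 vs larger child 28 at index 2, swap → [28, 19, 18]
extract-max → returns 28:
  remove root 28; move last element 18 to root → [18, 19]
  18 vs only child 19 at index 1, swap → [19, 18]
insert 11:
  append 11 at index 2 → [19, 18, 11] (no swap needed)
insert 60:
  append 60 at index 3 → [19, 18, 11, 60]
  60 > parent 18 at index 1, swap → [19, 60, 11, 18]
  60 > parent 19 at index 0, swap → [60, 19, 11, 18]

[60, 19, 11, 18]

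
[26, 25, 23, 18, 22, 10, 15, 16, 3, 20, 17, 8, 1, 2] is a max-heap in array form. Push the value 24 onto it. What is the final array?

append 24 at index 14 → [26, 25, 23, 18, 22, 10, 15, 16, 3, 20, 17, 8, 1, 2, 24]
24 > parent 15 at index 6, swap → [26, 25, 23, 18, 22, 10, 24, 16, 3, 20, 17, 8, 1, 2, 15]
24 > parent 23 at index 2, swap → [26, 25, 24, 18, 22, 10, 23, 16, 3, 20, 17, 8, 1, 2, 15]

[26, 25, 24, 18, 22, 10, 23, 16, 3, 20, 17, 8, 1, 2, 15]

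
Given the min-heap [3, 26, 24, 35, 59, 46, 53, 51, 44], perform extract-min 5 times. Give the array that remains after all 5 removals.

[46, 51, 59, 53]

extract-min #1 returns 3:
  remove root 3; move last element 44 to root → [44, 26, 24, 35, 59, 46, 53, 51]
  44 vs smaller child 24 at index 2, swap → [24, 26, 44, 35, 59, 46, 53, 51]
extract-min #2 returns 24:
  remove root 24; move last element 51 to root → [51, 26, 44, 35, 59, 46, 53]
  51 vs smaller child 26 at index 1, swap → [26, 51, 44, 35, 59, 46, 53]
  51 vs smaller child 35 at index 3, swap → [26, 35, 44, 51, 59, 46, 53]
extract-min #3 returns 26:
  remove root 26; move last element 53 to root → [53, 35, 44, 51, 59, 46]
  53 vs smaller child 35 at index 1, swap → [35, 53, 44, 51, 59, 46]
  53 vs smaller child 51 at index 3, swap → [35, 51, 44, 53, 59, 46]
extract-min #4 returns 35:
  remove root 35; move last element 46 to root → [46, 51, 44, 53, 59]
  46 vs smaller child 44 at index 2, swap → [44, 51, 46, 53, 59]
extract-min #5 returns 44:
  remove root 44; move last element 59 to root → [59, 51, 46, 53]
  59 vs smaller child 46 at index 2, swap → [46, 51, 59, 53]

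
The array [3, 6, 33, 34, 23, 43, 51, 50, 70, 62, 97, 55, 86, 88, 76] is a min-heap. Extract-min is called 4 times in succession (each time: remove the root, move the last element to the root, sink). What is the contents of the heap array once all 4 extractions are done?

extract-min #1 returns 3:
  remove root 3; move last element 76 to root → [76, 6, 33, 34, 23, 43, 51, 50, 70, 62, 97, 55, 86, 88]
  76 vs smaller child 6 at index 1, swap → [6, 76, 33, 34, 23, 43, 51, 50, 70, 62, 97, 55, 86, 88]
  76 vs smaller child 23 at index 4, swap → [6, 23, 33, 34, 76, 43, 51, 50, 70, 62, 97, 55, 86, 88]
  76 vs smaller child 62 at index 9, swap → [6, 23, 33, 34, 62, 43, 51, 50, 70, 76, 97, 55, 86, 88]
extract-min #2 returns 6:
  remove root 6; move last element 88 to root → [88, 23, 33, 34, 62, 43, 51, 50, 70, 76, 97, 55, 86]
  88 vs smaller child 23 at index 1, swap → [23, 88, 33, 34, 62, 43, 51, 50, 70, 76, 97, 55, 86]
  88 vs smaller child 34 at index 3, swap → [23, 34, 33, 88, 62, 43, 51, 50, 70, 76, 97, 55, 86]
  88 vs smaller child 50 at index 7, swap → [23, 34, 33, 50, 62, 43, 51, 88, 70, 76, 97, 55, 86]
extract-min #3 returns 23:
  remove root 23; move last element 86 to root → [86, 34, 33, 50, 62, 43, 51, 88, 70, 76, 97, 55]
  86 vs smaller child 33 at index 2, swap → [33, 34, 86, 50, 62, 43, 51, 88, 70, 76, 97, 55]
  86 vs smaller child 43 at index 5, swap → [33, 34, 43, 50, 62, 86, 51, 88, 70, 76, 97, 55]
  86 vs only child 55 at index 11, swap → [33, 34, 43, 50, 62, 55, 51, 88, 70, 76, 97, 86]
extract-min #4 returns 33:
  remove root 33; move last element 86 to root → [86, 34, 43, 50, 62, 55, 51, 88, 70, 76, 97]
  86 vs smaller child 34 at index 1, swap → [34, 86, 43, 50, 62, 55, 51, 88, 70, 76, 97]
  86 vs smaller child 50 at index 3, swap → [34, 50, 43, 86, 62, 55, 51, 88, 70, 76, 97]
  86 vs smaller child 70 at index 8, swap → [34, 50, 43, 70, 62, 55, 51, 88, 86, 76, 97]

[34, 50, 43, 70, 62, 55, 51, 88, 86, 76, 97]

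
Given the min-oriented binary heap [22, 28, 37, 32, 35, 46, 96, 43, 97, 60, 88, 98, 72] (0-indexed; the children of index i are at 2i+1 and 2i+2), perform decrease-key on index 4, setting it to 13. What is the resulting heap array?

[13, 22, 37, 32, 28, 46, 96, 43, 97, 60, 88, 98, 72]

set index 4 from 35 to 13 → [22, 28, 37, 32, 13, 46, 96, 43, 97, 60, 88, 98, 72]
13 < parent 28 at index 1, swap → [22, 13, 37, 32, 28, 46, 96, 43, 97, 60, 88, 98, 72]
13 < parent 22 at index 0, swap → [13, 22, 37, 32, 28, 46, 96, 43, 97, 60, 88, 98, 72]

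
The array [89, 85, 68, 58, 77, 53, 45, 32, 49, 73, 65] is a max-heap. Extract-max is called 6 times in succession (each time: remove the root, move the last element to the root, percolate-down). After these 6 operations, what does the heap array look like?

extract-max #1 returns 89:
  remove root 89; move last element 65 to root → [65, 85, 68, 58, 77, 53, 45, 32, 49, 73]
  65 vs larger child 85 at index 1, swap → [85, 65, 68, 58, 77, 53, 45, 32, 49, 73]
  65 vs larger child 77 at index 4, swap → [85, 77, 68, 58, 65, 53, 45, 32, 49, 73]
  65 vs only child 73 at index 9, swap → [85, 77, 68, 58, 73, 53, 45, 32, 49, 65]
extract-max #2 returns 85:
  remove root 85; move last element 65 to root → [65, 77, 68, 58, 73, 53, 45, 32, 49]
  65 vs larger child 77 at index 1, swap → [77, 65, 68, 58, 73, 53, 45, 32, 49]
  65 vs larger child 73 at index 4, swap → [77, 73, 68, 58, 65, 53, 45, 32, 49]
extract-max #3 returns 77:
  remove root 77; move last element 49 to root → [49, 73, 68, 58, 65, 53, 45, 32]
  49 vs larger child 73 at index 1, swap → [73, 49, 68, 58, 65, 53, 45, 32]
  49 vs larger child 65 at index 4, swap → [73, 65, 68, 58, 49, 53, 45, 32]
extract-max #4 returns 73:
  remove root 73; move last element 32 to root → [32, 65, 68, 58, 49, 53, 45]
  32 vs larger child 68 at index 2, swap → [68, 65, 32, 58, 49, 53, 45]
  32 vs larger child 53 at index 5, swap → [68, 65, 53, 58, 49, 32, 45]
extract-max #5 returns 68:
  remove root 68; move last element 45 to root → [45, 65, 53, 58, 49, 32]
  45 vs larger child 65 at index 1, swap → [65, 45, 53, 58, 49, 32]
  45 vs larger child 58 at index 3, swap → [65, 58, 53, 45, 49, 32]
extract-max #6 returns 65:
  remove root 65; move last element 32 to root → [32, 58, 53, 45, 49]
  32 vs larger child 58 at index 1, swap → [58, 32, 53, 45, 49]
  32 vs larger child 49 at index 4, swap → [58, 49, 53, 45, 32]

[58, 49, 53, 45, 32]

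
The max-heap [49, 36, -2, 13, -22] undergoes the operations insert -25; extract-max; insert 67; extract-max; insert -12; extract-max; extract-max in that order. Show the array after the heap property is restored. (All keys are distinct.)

[-2, -12, -22, -25]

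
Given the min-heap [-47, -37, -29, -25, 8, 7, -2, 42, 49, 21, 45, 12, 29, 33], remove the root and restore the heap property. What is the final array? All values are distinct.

remove root -47; move last element 33 to root → [33, -37, -29, -25, 8, 7, -2, 42, 49, 21, 45, 12, 29]
33 vs smaller child -37 at index 1, swap → [-37, 33, -29, -25, 8, 7, -2, 42, 49, 21, 45, 12, 29]
33 vs smaller child -25 at index 3, swap → [-37, -25, -29, 33, 8, 7, -2, 42, 49, 21, 45, 12, 29]

[-37, -25, -29, 33, 8, 7, -2, 42, 49, 21, 45, 12, 29]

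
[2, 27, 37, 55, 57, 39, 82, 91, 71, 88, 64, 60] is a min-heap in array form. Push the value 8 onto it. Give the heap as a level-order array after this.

append 8 at index 12 → [2, 27, 37, 55, 57, 39, 82, 91, 71, 88, 64, 60, 8]
8 < parent 39 at index 5, swap → [2, 27, 37, 55, 57, 8, 82, 91, 71, 88, 64, 60, 39]
8 < parent 37 at index 2, swap → [2, 27, 8, 55, 57, 37, 82, 91, 71, 88, 64, 60, 39]

[2, 27, 8, 55, 57, 37, 82, 91, 71, 88, 64, 60, 39]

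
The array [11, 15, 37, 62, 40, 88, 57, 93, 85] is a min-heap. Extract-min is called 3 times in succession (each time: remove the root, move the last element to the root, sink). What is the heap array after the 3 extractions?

extract-min #1 returns 11:
  remove root 11; move last element 85 to root → [85, 15, 37, 62, 40, 88, 57, 93]
  85 vs smaller child 15 at index 1, swap → [15, 85, 37, 62, 40, 88, 57, 93]
  85 vs smaller child 40 at index 4, swap → [15, 40, 37, 62, 85, 88, 57, 93]
extract-min #2 returns 15:
  remove root 15; move last element 93 to root → [93, 40, 37, 62, 85, 88, 57]
  93 vs smaller child 37 at index 2, swap → [37, 40, 93, 62, 85, 88, 57]
  93 vs smaller child 57 at index 6, swap → [37, 40, 57, 62, 85, 88, 93]
extract-min #3 returns 37:
  remove root 37; move last element 93 to root → [93, 40, 57, 62, 85, 88]
  93 vs smaller child 40 at index 1, swap → [40, 93, 57, 62, 85, 88]
  93 vs smaller child 62 at index 3, swap → [40, 62, 57, 93, 85, 88]

[40, 62, 57, 93, 85, 88]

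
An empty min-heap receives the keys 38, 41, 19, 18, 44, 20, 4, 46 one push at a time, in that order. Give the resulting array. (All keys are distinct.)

Insert 38:
  append 38 at index 0 → [38] (no swap needed)
Insert 41:
  append 41 at index 1 → [38, 41] (no swap needed)
Insert 19:
  append 19 at index 2 → [38, 41, 19]
  19 < parent 38 at index 0, swap → [19, 41, 38]
Insert 18:
  append 18 at index 3 → [19, 41, 38, 18]
  18 < parent 41 at index 1, swap → [19, 18, 38, 41]
  18 < parent 19 at index 0, swap → [18, 19, 38, 41]
Insert 44:
  append 44 at index 4 → [18, 19, 38, 41, 44] (no swap needed)
Insert 20:
  append 20 at index 5 → [18, 19, 38, 41, 44, 20]
  20 < parent 38 at index 2, swap → [18, 19, 20, 41, 44, 38]
Insert 4:
  append 4 at index 6 → [18, 19, 20, 41, 44, 38, 4]
  4 < parent 20 at index 2, swap → [18, 19, 4, 41, 44, 38, 20]
  4 < parent 18 at index 0, swap → [4, 19, 18, 41, 44, 38, 20]
Insert 46:
  append 46 at index 7 → [4, 19, 18, 41, 44, 38, 20, 46] (no swap needed)

[4, 19, 18, 41, 44, 38, 20, 46]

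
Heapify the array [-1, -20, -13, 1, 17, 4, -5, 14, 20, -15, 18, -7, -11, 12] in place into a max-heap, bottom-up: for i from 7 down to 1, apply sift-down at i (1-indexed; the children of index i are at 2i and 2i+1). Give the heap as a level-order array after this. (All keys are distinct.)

[20, 18, 12, 14, 17, 4, -5, -20, 1, -15, -1, -7, -11, -13]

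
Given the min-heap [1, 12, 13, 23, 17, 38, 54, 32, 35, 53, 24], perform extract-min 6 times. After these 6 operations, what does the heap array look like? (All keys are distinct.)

extract-min #1 returns 1:
  remove root 1; move last element 24 to root → [24, 12, 13, 23, 17, 38, 54, 32, 35, 53]
  24 vs smaller child 12 at index 1, swap → [12, 24, 13, 23, 17, 38, 54, 32, 35, 53]
  24 vs smaller child 17 at index 4, swap → [12, 17, 13, 23, 24, 38, 54, 32, 35, 53]
extract-min #2 returns 12:
  remove root 12; move last element 53 to root → [53, 17, 13, 23, 24, 38, 54, 32, 35]
  53 vs smaller child 13 at index 2, swap → [13, 17, 53, 23, 24, 38, 54, 32, 35]
  53 vs smaller child 38 at index 5, swap → [13, 17, 38, 23, 24, 53, 54, 32, 35]
extract-min #3 returns 13:
  remove root 13; move last element 35 to root → [35, 17, 38, 23, 24, 53, 54, 32]
  35 vs smaller child 17 at index 1, swap → [17, 35, 38, 23, 24, 53, 54, 32]
  35 vs smaller child 23 at index 3, swap → [17, 23, 38, 35, 24, 53, 54, 32]
  35 vs only child 32 at index 7, swap → [17, 23, 38, 32, 24, 53, 54, 35]
extract-min #4 returns 17:
  remove root 17; move last element 35 to root → [35, 23, 38, 32, 24, 53, 54]
  35 vs smaller child 23 at index 1, swap → [23, 35, 38, 32, 24, 53, 54]
  35 vs smaller child 24 at index 4, swap → [23, 24, 38, 32, 35, 53, 54]
extract-min #5 returns 23:
  remove root 23; move last element 54 to root → [54, 24, 38, 32, 35, 53]
  54 vs smaller child 24 at index 1, swap → [24, 54, 38, 32, 35, 53]
  54 vs smaller child 32 at index 3, swap → [24, 32, 38, 54, 35, 53]
extract-min #6 returns 24:
  remove root 24; move last element 53 to root → [53, 32, 38, 54, 35]
  53 vs smaller child 32 at index 1, swap → [32, 53, 38, 54, 35]
  53 vs smaller child 35 at index 4, swap → [32, 35, 38, 54, 53]

[32, 35, 38, 54, 53]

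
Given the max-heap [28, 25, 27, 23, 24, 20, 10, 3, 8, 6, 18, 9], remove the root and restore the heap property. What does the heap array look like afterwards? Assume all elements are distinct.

remove root 28; move last element 9 to root → [9, 25, 27, 23, 24, 20, 10, 3, 8, 6, 18]
9 vs larger child 27 at index 2, swap → [27, 25, 9, 23, 24, 20, 10, 3, 8, 6, 18]
9 vs larger child 20 at index 5, swap → [27, 25, 20, 23, 24, 9, 10, 3, 8, 6, 18]

[27, 25, 20, 23, 24, 9, 10, 3, 8, 6, 18]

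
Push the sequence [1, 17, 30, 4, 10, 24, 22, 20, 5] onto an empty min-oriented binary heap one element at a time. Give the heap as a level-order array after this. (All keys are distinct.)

Insert 1:
  append 1 at index 0 → [1] (no swap needed)
Insert 17:
  append 17 at index 1 → [1, 17] (no swap needed)
Insert 30:
  append 30 at index 2 → [1, 17, 30] (no swap needed)
Insert 4:
  append 4 at index 3 → [1, 17, 30, 4]
  4 < parent 17 at index 1, swap → [1, 4, 30, 17]
Insert 10:
  append 10 at index 4 → [1, 4, 30, 17, 10] (no swap needed)
Insert 24:
  append 24 at index 5 → [1, 4, 30, 17, 10, 24]
  24 < parent 30 at index 2, swap → [1, 4, 24, 17, 10, 30]
Insert 22:
  append 22 at index 6 → [1, 4, 24, 17, 10, 30, 22]
  22 < parent 24 at index 2, swap → [1, 4, 22, 17, 10, 30, 24]
Insert 20:
  append 20 at index 7 → [1, 4, 22, 17, 10, 30, 24, 20] (no swap needed)
Insert 5:
  append 5 at index 8 → [1, 4, 22, 17, 10, 30, 24, 20, 5]
  5 < parent 17 at index 3, swap → [1, 4, 22, 5, 10, 30, 24, 20, 17]

[1, 4, 22, 5, 10, 30, 24, 20, 17]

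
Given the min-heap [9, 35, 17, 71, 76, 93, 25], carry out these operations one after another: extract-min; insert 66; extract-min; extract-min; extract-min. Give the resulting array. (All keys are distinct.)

[66, 71, 76, 93]

extract-min → returns 9:
  remove root 9; move last element 25 to root → [25, 35, 17, 71, 76, 93]
  25 vs smaller child 17 at index 2, swap → [17, 35, 25, 71, 76, 93]
insert 66:
  append 66 at index 6 → [17, 35, 25, 71, 76, 93, 66] (no swap needed)
extract-min → returns 17:
  remove root 17; move last element 66 to root → [66, 35, 25, 71, 76, 93]
  66 vs smaller child 25 at index 2, swap → [25, 35, 66, 71, 76, 93]
extract-min → returns 25:
  remove root 25; move last element 93 to root → [93, 35, 66, 71, 76]
  93 vs smaller child 35 at index 1, swap → [35, 93, 66, 71, 76]
  93 vs smaller child 71 at index 3, swap → [35, 71, 66, 93, 76]
extract-min → returns 35:
  remove root 35; move last element 76 to root → [76, 71, 66, 93]
  76 vs smaller child 66 at index 2, swap → [66, 71, 76, 93]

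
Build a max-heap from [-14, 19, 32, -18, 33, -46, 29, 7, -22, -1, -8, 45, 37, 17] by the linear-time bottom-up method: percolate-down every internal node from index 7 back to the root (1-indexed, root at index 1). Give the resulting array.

[45, 33, 37, 7, 19, 32, 29, -18, -22, -1, -8, -46, -14, 17]

sift down from index 7: already satisfies heap property
sift down from index 6:
  -46 vs larger child 45 at index 12, swap → [-14, 19, 32, -18, 33, 45, 29, 7, -22, -1, -8, -46, 37, 17]
sift down from index 5: already satisfies heap property
sift down from index 4:
  -18 vs larger child 7 at index 8, swap → [-14, 19, 32, 7, 33, 45, 29, -18, -22, -1, -8, -46, 37, 17]
sift down from index 3:
  32 vs larger child 45 at index 6, swap → [-14, 19, 45, 7, 33, 32, 29, -18, -22, -1, -8, -46, 37, 17]
  32 vs larger child 37 at index 13, swap → [-14, 19, 45, 7, 33, 37, 29, -18, -22, -1, -8, -46, 32, 17]
sift down from index 2:
  19 vs larger child 33 at index 5, swap → [-14, 33, 45, 7, 19, 37, 29, -18, -22, -1, -8, -46, 32, 17]
sift down from index 1:
  -14 vs larger child 45 at index 3, swap → [45, 33, -14, 7, 19, 37, 29, -18, -22, -1, -8, -46, 32, 17]
  -14 vs larger child 37 at index 6, swap → [45, 33, 37, 7, 19, -14, 29, -18, -22, -1, -8, -46, 32, 17]
  -14 vs larger child 32 at index 13, swap → [45, 33, 37, 7, 19, 32, 29, -18, -22, -1, -8, -46, -14, 17]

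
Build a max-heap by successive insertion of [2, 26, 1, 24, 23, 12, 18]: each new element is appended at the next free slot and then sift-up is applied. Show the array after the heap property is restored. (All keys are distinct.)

[26, 24, 18, 2, 23, 1, 12]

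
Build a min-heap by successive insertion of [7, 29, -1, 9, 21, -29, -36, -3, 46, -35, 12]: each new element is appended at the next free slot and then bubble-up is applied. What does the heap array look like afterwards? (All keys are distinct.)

[-36, -35, -29, 9, -3, 7, -1, 29, 46, 21, 12]

Insert 7:
  append 7 at index 0 → [7] (no swap needed)
Insert 29:
  append 29 at index 1 → [7, 29] (no swap needed)
Insert -1:
  append -1 at index 2 → [7, 29, -1]
  -1 < parent 7 at index 0, swap → [-1, 29, 7]
Insert 9:
  append 9 at index 3 → [-1, 29, 7, 9]
  9 < parent 29 at index 1, swap → [-1, 9, 7, 29]
Insert 21:
  append 21 at index 4 → [-1, 9, 7, 29, 21] (no swap needed)
Insert -29:
  append -29 at index 5 → [-1, 9, 7, 29, 21, -29]
  -29 < parent 7 at index 2, swap → [-1, 9, -29, 29, 21, 7]
  -29 < parent -1 at index 0, swap → [-29, 9, -1, 29, 21, 7]
Insert -36:
  append -36 at index 6 → [-29, 9, -1, 29, 21, 7, -36]
  -36 < parent -1 at index 2, swap → [-29, 9, -36, 29, 21, 7, -1]
  -36 < parent -29 at index 0, swap → [-36, 9, -29, 29, 21, 7, -1]
Insert -3:
  append -3 at index 7 → [-36, 9, -29, 29, 21, 7, -1, -3]
  -3 < parent 29 at index 3, swap → [-36, 9, -29, -3, 21, 7, -1, 29]
  -3 < parent 9 at index 1, swap → [-36, -3, -29, 9, 21, 7, -1, 29]
Insert 46:
  append 46 at index 8 → [-36, -3, -29, 9, 21, 7, -1, 29, 46] (no swap needed)
Insert -35:
  append -35 at index 9 → [-36, -3, -29, 9, 21, 7, -1, 29, 46, -35]
  -35 < parent 21 at index 4, swap → [-36, -3, -29, 9, -35, 7, -1, 29, 46, 21]
  -35 < parent -3 at index 1, swap → [-36, -35, -29, 9, -3, 7, -1, 29, 46, 21]
Insert 12:
  append 12 at index 10 → [-36, -35, -29, 9, -3, 7, -1, 29, 46, 21, 12] (no swap needed)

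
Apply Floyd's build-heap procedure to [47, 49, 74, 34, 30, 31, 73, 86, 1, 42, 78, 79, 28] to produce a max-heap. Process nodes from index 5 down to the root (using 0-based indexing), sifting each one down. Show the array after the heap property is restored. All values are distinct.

[86, 78, 79, 49, 47, 74, 73, 34, 1, 42, 30, 31, 28]

sift down from index 5:
  31 vs larger child 79 at index 11, swap → [47, 49, 74, 34, 30, 79, 73, 86, 1, 42, 78, 31, 28]
sift down from index 4:
  30 vs larger child 78 at index 10, swap → [47, 49, 74, 34, 78, 79, 73, 86, 1, 42, 30, 31, 28]
sift down from index 3:
  34 vs larger child 86 at index 7, swap → [47, 49, 74, 86, 78, 79, 73, 34, 1, 42, 30, 31, 28]
sift down from index 2:
  74 vs larger child 79 at index 5, swap → [47, 49, 79, 86, 78, 74, 73, 34, 1, 42, 30, 31, 28]
sift down from index 1:
  49 vs larger child 86 at index 3, swap → [47, 86, 79, 49, 78, 74, 73, 34, 1, 42, 30, 31, 28]
sift down from index 0:
  47 vs larger child 86 at index 1, swap → [86, 47, 79, 49, 78, 74, 73, 34, 1, 42, 30, 31, 28]
  47 vs larger child 78 at index 4, swap → [86, 78, 79, 49, 47, 74, 73, 34, 1, 42, 30, 31, 28]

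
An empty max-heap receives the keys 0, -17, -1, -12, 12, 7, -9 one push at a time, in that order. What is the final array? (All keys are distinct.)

[12, 0, 7, -17, -12, -1, -9]

Insert 0:
  append 0 at index 0 → [0] (no swap needed)
Insert -17:
  append -17 at index 1 → [0, -17] (no swap needed)
Insert -1:
  append -1 at index 2 → [0, -17, -1] (no swap needed)
Insert -12:
  append -12 at index 3 → [0, -17, -1, -12]
  -12 > parent -17 at index 1, swap → [0, -12, -1, -17]
Insert 12:
  append 12 at index 4 → [0, -12, -1, -17, 12]
  12 > parent -12 at index 1, swap → [0, 12, -1, -17, -12]
  12 > parent 0 at index 0, swap → [12, 0, -1, -17, -12]
Insert 7:
  append 7 at index 5 → [12, 0, -1, -17, -12, 7]
  7 > parent -1 at index 2, swap → [12, 0, 7, -17, -12, -1]
Insert -9:
  append -9 at index 6 → [12, 0, 7, -17, -12, -1, -9] (no swap needed)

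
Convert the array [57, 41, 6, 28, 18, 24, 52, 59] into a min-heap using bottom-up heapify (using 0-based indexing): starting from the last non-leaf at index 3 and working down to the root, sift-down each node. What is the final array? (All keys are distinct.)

[6, 18, 24, 28, 41, 57, 52, 59]

sift down from index 3: already satisfies heap property
sift down from index 2: already satisfies heap property
sift down from index 1:
  41 vs smaller child 18 at index 4, swap → [57, 18, 6, 28, 41, 24, 52, 59]
sift down from index 0:
  57 vs smaller child 6 at index 2, swap → [6, 18, 57, 28, 41, 24, 52, 59]
  57 vs smaller child 24 at index 5, swap → [6, 18, 24, 28, 41, 57, 52, 59]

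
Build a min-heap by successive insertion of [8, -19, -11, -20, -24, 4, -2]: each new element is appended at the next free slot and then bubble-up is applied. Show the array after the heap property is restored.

Insert 8:
  append 8 at index 0 → [8] (no swap needed)
Insert -19:
  append -19 at index 1 → [8, -19]
  -19 < parent 8 at index 0, swap → [-19, 8]
Insert -11:
  append -11 at index 2 → [-19, 8, -11] (no swap needed)
Insert -20:
  append -20 at index 3 → [-19, 8, -11, -20]
  -20 < parent 8 at index 1, swap → [-19, -20, -11, 8]
  -20 < parent -19 at index 0, swap → [-20, -19, -11, 8]
Insert -24:
  append -24 at index 4 → [-20, -19, -11, 8, -24]
  -24 < parent -19 at index 1, swap → [-20, -24, -11, 8, -19]
  -24 < parent -20 at index 0, swap → [-24, -20, -11, 8, -19]
Insert 4:
  append 4 at index 5 → [-24, -20, -11, 8, -19, 4] (no swap needed)
Insert -2:
  append -2 at index 6 → [-24, -20, -11, 8, -19, 4, -2] (no swap needed)

[-24, -20, -11, 8, -19, 4, -2]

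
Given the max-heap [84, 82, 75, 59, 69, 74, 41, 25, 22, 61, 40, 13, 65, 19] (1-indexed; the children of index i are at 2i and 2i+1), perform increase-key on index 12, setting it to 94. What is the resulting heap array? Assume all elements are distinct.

[94, 82, 84, 59, 69, 75, 41, 25, 22, 61, 40, 74, 65, 19]

set index 12 from 13 to 94 → [84, 82, 75, 59, 69, 74, 41, 25, 22, 61, 40, 94, 65, 19]
94 > parent 74 at index 6, swap → [84, 82, 75, 59, 69, 94, 41, 25, 22, 61, 40, 74, 65, 19]
94 > parent 75 at index 3, swap → [84, 82, 94, 59, 69, 75, 41, 25, 22, 61, 40, 74, 65, 19]
94 > parent 84 at index 1, swap → [94, 82, 84, 59, 69, 75, 41, 25, 22, 61, 40, 74, 65, 19]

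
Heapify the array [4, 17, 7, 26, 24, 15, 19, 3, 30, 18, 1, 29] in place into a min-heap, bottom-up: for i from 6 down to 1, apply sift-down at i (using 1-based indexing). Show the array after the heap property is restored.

sift down from index 6: already satisfies heap property
sift down from index 5:
  24 vs smaller child 1 at index 11, swap → [4, 17, 7, 26, 1, 15, 19, 3, 30, 18, 24, 29]
sift down from index 4:
  26 vs smaller child 3 at index 8, swap → [4, 17, 7, 3, 1, 15, 19, 26, 30, 18, 24, 29]
sift down from index 3: already satisfies heap property
sift down from index 2:
  17 vs smaller child 1 at index 5, swap → [4, 1, 7, 3, 17, 15, 19, 26, 30, 18, 24, 29]
sift down from index 1:
  4 vs smaller child 1 at index 2, swap → [1, 4, 7, 3, 17, 15, 19, 26, 30, 18, 24, 29]
  4 vs smaller child 3 at index 4, swap → [1, 3, 7, 4, 17, 15, 19, 26, 30, 18, 24, 29]

[1, 3, 7, 4, 17, 15, 19, 26, 30, 18, 24, 29]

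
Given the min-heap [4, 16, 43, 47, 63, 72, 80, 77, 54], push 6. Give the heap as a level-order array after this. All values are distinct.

[4, 6, 43, 47, 16, 72, 80, 77, 54, 63]

append 6 at index 9 → [4, 16, 43, 47, 63, 72, 80, 77, 54, 6]
6 < parent 63 at index 4, swap → [4, 16, 43, 47, 6, 72, 80, 77, 54, 63]
6 < parent 16 at index 1, swap → [4, 6, 43, 47, 16, 72, 80, 77, 54, 63]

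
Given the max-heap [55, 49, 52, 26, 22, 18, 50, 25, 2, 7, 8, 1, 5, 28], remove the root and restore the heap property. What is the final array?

[52, 49, 50, 26, 22, 18, 28, 25, 2, 7, 8, 1, 5]

remove root 55; move last element 28 to root → [28, 49, 52, 26, 22, 18, 50, 25, 2, 7, 8, 1, 5]
28 vs larger child 52 at index 2, swap → [52, 49, 28, 26, 22, 18, 50, 25, 2, 7, 8, 1, 5]
28 vs larger child 50 at index 6, swap → [52, 49, 50, 26, 22, 18, 28, 25, 2, 7, 8, 1, 5]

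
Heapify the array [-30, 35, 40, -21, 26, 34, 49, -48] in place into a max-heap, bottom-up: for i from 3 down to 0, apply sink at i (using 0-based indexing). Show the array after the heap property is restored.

[49, 35, 40, -21, 26, 34, -30, -48]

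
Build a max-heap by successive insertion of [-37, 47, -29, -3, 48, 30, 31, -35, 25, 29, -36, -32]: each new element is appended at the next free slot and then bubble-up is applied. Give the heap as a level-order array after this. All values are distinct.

[48, 47, 31, 25, 29, -29, 30, -37, -35, -3, -36, -32]

Insert -37:
  append -37 at index 0 → [-37] (no swap needed)
Insert 47:
  append 47 at index 1 → [-37, 47]
  47 > parent -37 at index 0, swap → [47, -37]
Insert -29:
  append -29 at index 2 → [47, -37, -29] (no swap needed)
Insert -3:
  append -3 at index 3 → [47, -37, -29, -3]
  -3 > parent -37 at index 1, swap → [47, -3, -29, -37]
Insert 48:
  append 48 at index 4 → [47, -3, -29, -37, 48]
  48 > parent -3 at index 1, swap → [47, 48, -29, -37, -3]
  48 > parent 47 at index 0, swap → [48, 47, -29, -37, -3]
Insert 30:
  append 30 at index 5 → [48, 47, -29, -37, -3, 30]
  30 > parent -29 at index 2, swap → [48, 47, 30, -37, -3, -29]
Insert 31:
  append 31 at index 6 → [48, 47, 30, -37, -3, -29, 31]
  31 > parent 30 at index 2, swap → [48, 47, 31, -37, -3, -29, 30]
Insert -35:
  append -35 at index 7 → [48, 47, 31, -37, -3, -29, 30, -35]
  -35 > parent -37 at index 3, swap → [48, 47, 31, -35, -3, -29, 30, -37]
Insert 25:
  append 25 at index 8 → [48, 47, 31, -35, -3, -29, 30, -37, 25]
  25 > parent -35 at index 3, swap → [48, 47, 31, 25, -3, -29, 30, -37, -35]
Insert 29:
  append 29 at index 9 → [48, 47, 31, 25, -3, -29, 30, -37, -35, 29]
  29 > parent -3 at index 4, swap → [48, 47, 31, 25, 29, -29, 30, -37, -35, -3]
Insert -36:
  append -36 at index 10 → [48, 47, 31, 25, 29, -29, 30, -37, -35, -3, -36] (no swap needed)
Insert -32:
  append -32 at index 11 → [48, 47, 31, 25, 29, -29, 30, -37, -35, -3, -36, -32] (no swap needed)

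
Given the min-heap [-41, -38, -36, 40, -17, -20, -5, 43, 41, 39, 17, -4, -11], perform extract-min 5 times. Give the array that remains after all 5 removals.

[-11, 39, -5, 40, 41, -4, 17, 43]

extract-min #1 returns -41:
  remove root -41; move last element -11 to root → [-11, -38, -36, 40, -17, -20, -5, 43, 41, 39, 17, -4]
  -11 vs smaller child -38 at index 1, swap → [-38, -11, -36, 40, -17, -20, -5, 43, 41, 39, 17, -4]
  -11 vs smaller child -17 at index 4, swap → [-38, -17, -36, 40, -11, -20, -5, 43, 41, 39, 17, -4]
extract-min #2 returns -38:
  remove root -38; move last element -4 to root → [-4, -17, -36, 40, -11, -20, -5, 43, 41, 39, 17]
  -4 vs smaller child -36 at index 2, swap → [-36, -17, -4, 40, -11, -20, -5, 43, 41, 39, 17]
  -4 vs smaller child -20 at index 5, swap → [-36, -17, -20, 40, -11, -4, -5, 43, 41, 39, 17]
extract-min #3 returns -36:
  remove root -36; move last element 17 to root → [17, -17, -20, 40, -11, -4, -5, 43, 41, 39]
  17 vs smaller child -20 at index 2, swap → [-20, -17, 17, 40, -11, -4, -5, 43, 41, 39]
  17 vs smaller child -5 at index 6, swap → [-20, -17, -5, 40, -11, -4, 17, 43, 41, 39]
extract-min #4 returns -20:
  remove root -20; move last element 39 to root → [39, -17, -5, 40, -11, -4, 17, 43, 41]
  39 vs smaller child -17 at index 1, swap → [-17, 39, -5, 40, -11, -4, 17, 43, 41]
  39 vs smaller child -11 at index 4, swap → [-17, -11, -5, 40, 39, -4, 17, 43, 41]
extract-min #5 returns -17:
  remove root -17; move last element 41 to root → [41, -11, -5, 40, 39, -4, 17, 43]
  41 vs smaller child -11 at index 1, swap → [-11, 41, -5, 40, 39, -4, 17, 43]
  41 vs smaller child 39 at index 4, swap → [-11, 39, -5, 40, 41, -4, 17, 43]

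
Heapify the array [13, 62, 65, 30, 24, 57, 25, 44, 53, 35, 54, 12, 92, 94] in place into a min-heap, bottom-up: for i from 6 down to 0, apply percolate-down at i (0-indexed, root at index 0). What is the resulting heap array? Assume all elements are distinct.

sift down from index 6: already satisfies heap property
sift down from index 5:
  57 vs smaller child 12 at index 11, swap → [13, 62, 65, 30, 24, 12, 25, 44, 53, 35, 54, 57, 92, 94]
sift down from index 4: already satisfies heap property
sift down from index 3: already satisfies heap property
sift down from index 2:
  65 vs smaller child 12 at index 5, swap → [13, 62, 12, 30, 24, 65, 25, 44, 53, 35, 54, 57, 92, 94]
  65 vs smaller child 57 at index 11, swap → [13, 62, 12, 30, 24, 57, 25, 44, 53, 35, 54, 65, 92, 94]
sift down from index 1:
  62 vs smaller child 24 at index 4, swap → [13, 24, 12, 30, 62, 57, 25, 44, 53, 35, 54, 65, 92, 94]
  62 vs smaller child 35 at index 9, swap → [13, 24, 12, 30, 35, 57, 25, 44, 53, 62, 54, 65, 92, 94]
sift down from index 0:
  13 vs smaller child 12 at index 2, swap → [12, 24, 13, 30, 35, 57, 25, 44, 53, 62, 54, 65, 92, 94]

[12, 24, 13, 30, 35, 57, 25, 44, 53, 62, 54, 65, 92, 94]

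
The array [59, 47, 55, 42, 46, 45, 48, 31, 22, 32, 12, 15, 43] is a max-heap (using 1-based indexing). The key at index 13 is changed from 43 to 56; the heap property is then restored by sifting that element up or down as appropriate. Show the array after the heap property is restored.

[59, 47, 56, 42, 46, 55, 48, 31, 22, 32, 12, 15, 45]

set index 13 from 43 to 56 → [59, 47, 55, 42, 46, 45, 48, 31, 22, 32, 12, 15, 56]
56 > parent 45 at index 6, swap → [59, 47, 55, 42, 46, 56, 48, 31, 22, 32, 12, 15, 45]
56 > parent 55 at index 3, swap → [59, 47, 56, 42, 46, 55, 48, 31, 22, 32, 12, 15, 45]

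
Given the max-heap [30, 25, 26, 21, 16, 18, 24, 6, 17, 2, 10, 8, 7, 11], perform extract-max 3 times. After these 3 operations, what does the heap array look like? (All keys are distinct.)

[24, 21, 18, 17, 16, 8, 11, 6, 7, 2, 10]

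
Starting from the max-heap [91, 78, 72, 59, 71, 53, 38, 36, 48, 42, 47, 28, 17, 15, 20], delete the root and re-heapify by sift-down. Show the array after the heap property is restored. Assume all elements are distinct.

remove root 91; move last element 20 to root → [20, 78, 72, 59, 71, 53, 38, 36, 48, 42, 47, 28, 17, 15]
20 vs larger child 78 at index 1, swap → [78, 20, 72, 59, 71, 53, 38, 36, 48, 42, 47, 28, 17, 15]
20 vs larger child 71 at index 4, swap → [78, 71, 72, 59, 20, 53, 38, 36, 48, 42, 47, 28, 17, 15]
20 vs larger child 47 at index 10, swap → [78, 71, 72, 59, 47, 53, 38, 36, 48, 42, 20, 28, 17, 15]

[78, 71, 72, 59, 47, 53, 38, 36, 48, 42, 20, 28, 17, 15]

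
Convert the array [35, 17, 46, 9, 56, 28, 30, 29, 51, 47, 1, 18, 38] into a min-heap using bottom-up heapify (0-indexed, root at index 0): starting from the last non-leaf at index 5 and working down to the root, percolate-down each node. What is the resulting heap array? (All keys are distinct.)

sift down from index 5:
  28 vs smaller child 18 at index 11, swap → [35, 17, 46, 9, 56, 18, 30, 29, 51, 47, 1, 28, 38]
sift down from index 4:
  56 vs smaller child 1 at index 10, swap → [35, 17, 46, 9, 1, 18, 30, 29, 51, 47, 56, 28, 38]
sift down from index 3: already satisfies heap property
sift down from index 2:
  46 vs smaller child 18 at index 5, swap → [35, 17, 18, 9, 1, 46, 30, 29, 51, 47, 56, 28, 38]
  46 vs smaller child 28 at index 11, swap → [35, 17, 18, 9, 1, 28, 30, 29, 51, 47, 56, 46, 38]
sift down from index 1:
  17 vs smaller child 1 at index 4, swap → [35, 1, 18, 9, 17, 28, 30, 29, 51, 47, 56, 46, 38]
sift down from index 0:
  35 vs smaller child 1 at index 1, swap → [1, 35, 18, 9, 17, 28, 30, 29, 51, 47, 56, 46, 38]
  35 vs smaller child 9 at index 3, swap → [1, 9, 18, 35, 17, 28, 30, 29, 51, 47, 56, 46, 38]
  35 vs smaller child 29 at index 7, swap → [1, 9, 18, 29, 17, 28, 30, 35, 51, 47, 56, 46, 38]

[1, 9, 18, 29, 17, 28, 30, 35, 51, 47, 56, 46, 38]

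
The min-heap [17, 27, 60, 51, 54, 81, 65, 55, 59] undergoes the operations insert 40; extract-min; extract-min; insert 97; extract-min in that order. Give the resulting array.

[51, 54, 60, 55, 97, 81, 65, 59]

insert 40:
  append 40 at index 9 → [17, 27, 60, 51, 54, 81, 65, 55, 59, 40]
  40 < parent 54 at index 4, swap → [17, 27, 60, 51, 40, 81, 65, 55, 59, 54]
extract-min → returns 17:
  remove root 17; move last element 54 to root → [54, 27, 60, 51, 40, 81, 65, 55, 59]
  54 vs smaller child 27 at index 1, swap → [27, 54, 60, 51, 40, 81, 65, 55, 59]
  54 vs smaller child 40 at index 4, swap → [27, 40, 60, 51, 54, 81, 65, 55, 59]
extract-min → returns 27:
  remove root 27; move last element 59 to root → [59, 40, 60, 51, 54, 81, 65, 55]
  59 vs smaller child 40 at index 1, swap → [40, 59, 60, 51, 54, 81, 65, 55]
  59 vs smaller child 51 at index 3, swap → [40, 51, 60, 59, 54, 81, 65, 55]
  59 vs only child 55 at index 7, swap → [40, 51, 60, 55, 54, 81, 65, 59]
insert 97:
  append 97 at index 8 → [40, 51, 60, 55, 54, 81, 65, 59, 97] (no swap needed)
extract-min → returns 40:
  remove root 40; move last element 97 to root → [97, 51, 60, 55, 54, 81, 65, 59]
  97 vs smaller child 51 at index 1, swap → [51, 97, 60, 55, 54, 81, 65, 59]
  97 vs smaller child 54 at index 4, swap → [51, 54, 60, 55, 97, 81, 65, 59]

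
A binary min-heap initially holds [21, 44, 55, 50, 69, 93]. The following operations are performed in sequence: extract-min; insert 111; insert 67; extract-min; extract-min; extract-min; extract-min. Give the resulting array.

extract-min → returns 21:
  remove root 21; move last element 93 to root → [93, 44, 55, 50, 69]
  93 vs smaller child 44 at index 1, swap → [44, 93, 55, 50, 69]
  93 vs smaller child 50 at index 3, swap → [44, 50, 55, 93, 69]
insert 111:
  append 111 at index 5 → [44, 50, 55, 93, 69, 111] (no swap needed)
insert 67:
  append 67 at index 6 → [44, 50, 55, 93, 69, 111, 67] (no swap needed)
extract-min → returns 44:
  remove root 44; move last element 67 to root → [67, 50, 55, 93, 69, 111]
  67 vs smaller child 50 at index 1, swap → [50, 67, 55, 93, 69, 111]
extract-min → returns 50:
  remove root 50; move last element 111 to root → [111, 67, 55, 93, 69]
  111 vs smaller child 55 at index 2, swap → [55, 67, 111, 93, 69]
extract-min → returns 55:
  remove root 55; move last element 69 to root → [69, 67, 111, 93]
  69 vs smaller child 67 at index 1, swap → [67, 69, 111, 93]
extract-min → returns 67:
  remove root 67; move last element 93 to root → [93, 69, 111]
  93 vs smaller child 69 at index 1, swap → [69, 93, 111]

[69, 93, 111]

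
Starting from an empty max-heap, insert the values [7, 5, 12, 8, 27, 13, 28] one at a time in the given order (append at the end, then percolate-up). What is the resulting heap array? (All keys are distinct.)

Insert 7:
  append 7 at index 0 → [7] (no swap needed)
Insert 5:
  append 5 at index 1 → [7, 5] (no swap needed)
Insert 12:
  append 12 at index 2 → [7, 5, 12]
  12 > parent 7 at index 0, swap → [12, 5, 7]
Insert 8:
  append 8 at index 3 → [12, 5, 7, 8]
  8 > parent 5 at index 1, swap → [12, 8, 7, 5]
Insert 27:
  append 27 at index 4 → [12, 8, 7, 5, 27]
  27 > parent 8 at index 1, swap → [12, 27, 7, 5, 8]
  27 > parent 12 at index 0, swap → [27, 12, 7, 5, 8]
Insert 13:
  append 13 at index 5 → [27, 12, 7, 5, 8, 13]
  13 > parent 7 at index 2, swap → [27, 12, 13, 5, 8, 7]
Insert 28:
  append 28 at index 6 → [27, 12, 13, 5, 8, 7, 28]
  28 > parent 13 at index 2, swap → [27, 12, 28, 5, 8, 7, 13]
  28 > parent 27 at index 0, swap → [28, 12, 27, 5, 8, 7, 13]

[28, 12, 27, 5, 8, 7, 13]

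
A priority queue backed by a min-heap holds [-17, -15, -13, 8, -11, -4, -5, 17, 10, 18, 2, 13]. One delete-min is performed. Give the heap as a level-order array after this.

[-15, -11, -13, 8, 2, -4, -5, 17, 10, 18, 13]

remove root -17; move last element 13 to root → [13, -15, -13, 8, -11, -4, -5, 17, 10, 18, 2]
13 vs smaller child -15 at index 1, swap → [-15, 13, -13, 8, -11, -4, -5, 17, 10, 18, 2]
13 vs smaller child -11 at index 4, swap → [-15, -11, -13, 8, 13, -4, -5, 17, 10, 18, 2]
13 vs smaller child 2 at index 10, swap → [-15, -11, -13, 8, 2, -4, -5, 17, 10, 18, 13]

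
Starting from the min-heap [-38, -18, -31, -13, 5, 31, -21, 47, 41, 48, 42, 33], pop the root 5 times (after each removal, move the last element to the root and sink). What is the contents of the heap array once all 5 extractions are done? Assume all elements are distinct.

[5, 41, 31, 47, 48, 42, 33]

extract-min #1 returns -38:
  remove root -38; move last element 33 to root → [33, -18, -31, -13, 5, 31, -21, 47, 41, 48, 42]
  33 vs smaller child -31 at index 2, swap → [-31, -18, 33, -13, 5, 31, -21, 47, 41, 48, 42]
  33 vs smaller child -21 at index 6, swap → [-31, -18, -21, -13, 5, 31, 33, 47, 41, 48, 42]
extract-min #2 returns -31:
  remove root -31; move last element 42 to root → [42, -18, -21, -13, 5, 31, 33, 47, 41, 48]
  42 vs smaller child -21 at index 2, swap → [-21, -18, 42, -13, 5, 31, 33, 47, 41, 48]
  42 vs smaller child 31 at index 5, swap → [-21, -18, 31, -13, 5, 42, 33, 47, 41, 48]
extract-min #3 returns -21:
  remove root -21; move last element 48 to root → [48, -18, 31, -13, 5, 42, 33, 47, 41]
  48 vs smaller child -18 at index 1, swap → [-18, 48, 31, -13, 5, 42, 33, 47, 41]
  48 vs smaller child -13 at index 3, swap → [-18, -13, 31, 48, 5, 42, 33, 47, 41]
  48 vs smaller child 41 at index 8, swap → [-18, -13, 31, 41, 5, 42, 33, 47, 48]
extract-min #4 returns -18:
  remove root -18; move last element 48 to root → [48, -13, 31, 41, 5, 42, 33, 47]
  48 vs smaller child -13 at index 1, swap → [-13, 48, 31, 41, 5, 42, 33, 47]
  48 vs smaller child 5 at index 4, swap → [-13, 5, 31, 41, 48, 42, 33, 47]
extract-min #5 returns -13:
  remove root -13; move last element 47 to root → [47, 5, 31, 41, 48, 42, 33]
  47 vs smaller child 5 at index 1, swap → [5, 47, 31, 41, 48, 42, 33]
  47 vs smaller child 41 at index 3, swap → [5, 41, 31, 47, 48, 42, 33]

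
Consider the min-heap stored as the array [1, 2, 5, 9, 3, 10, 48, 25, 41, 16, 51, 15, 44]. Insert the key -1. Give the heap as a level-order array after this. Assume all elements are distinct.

[-1, 2, 1, 9, 3, 10, 5, 25, 41, 16, 51, 15, 44, 48]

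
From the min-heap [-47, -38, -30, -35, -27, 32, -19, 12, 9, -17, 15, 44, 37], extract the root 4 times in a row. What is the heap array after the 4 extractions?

[-27, -17, -19, 9, 44, 32, 15, 12, 37]

extract-min #1 returns -47:
  remove root -47; move last element 37 to root → [37, -38, -30, -35, -27, 32, -19, 12, 9, -17, 15, 44]
  37 vs smaller child -38 at index 1, swap → [-38, 37, -30, -35, -27, 32, -19, 12, 9, -17, 15, 44]
  37 vs smaller child -35 at index 3, swap → [-38, -35, -30, 37, -27, 32, -19, 12, 9, -17, 15, 44]
  37 vs smaller child 9 at index 8, swap → [-38, -35, -30, 9, -27, 32, -19, 12, 37, -17, 15, 44]
extract-min #2 returns -38:
  remove root -38; move last element 44 to root → [44, -35, -30, 9, -27, 32, -19, 12, 37, -17, 15]
  44 vs smaller child -35 at index 1, swap → [-35, 44, -30, 9, -27, 32, -19, 12, 37, -17, 15]
  44 vs smaller child -27 at index 4, swap → [-35, -27, -30, 9, 44, 32, -19, 12, 37, -17, 15]
  44 vs smaller child -17 at index 9, swap → [-35, -27, -30, 9, -17, 32, -19, 12, 37, 44, 15]
extract-min #3 returns -35:
  remove root -35; move last element 15 to root → [15, -27, -30, 9, -17, 32, -19, 12, 37, 44]
  15 vs smaller child -30 at index 2, swap → [-30, -27, 15, 9, -17, 32, -19, 12, 37, 44]
  15 vs smaller child -19 at index 6, swap → [-30, -27, -19, 9, -17, 32, 15, 12, 37, 44]
extract-min #4 returns -30:
  remove root -30; move last element 44 to root → [44, -27, -19, 9, -17, 32, 15, 12, 37]
  44 vs smaller child -27 at index 1, swap → [-27, 44, -19, 9, -17, 32, 15, 12, 37]
  44 vs smaller child -17 at index 4, swap → [-27, -17, -19, 9, 44, 32, 15, 12, 37]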